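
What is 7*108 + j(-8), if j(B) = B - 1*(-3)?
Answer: 751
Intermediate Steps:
j(B) = 3 + B (j(B) = B + 3 = 3 + B)
7*108 + j(-8) = 7*108 + (3 - 8) = 756 - 5 = 751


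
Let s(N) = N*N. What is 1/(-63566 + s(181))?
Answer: -1/30805 ≈ -3.2462e-5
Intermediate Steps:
s(N) = N²
1/(-63566 + s(181)) = 1/(-63566 + 181²) = 1/(-63566 + 32761) = 1/(-30805) = -1/30805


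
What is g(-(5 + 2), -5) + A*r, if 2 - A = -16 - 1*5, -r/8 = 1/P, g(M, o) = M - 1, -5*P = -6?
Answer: -484/3 ≈ -161.33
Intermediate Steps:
P = 6/5 (P = -⅕*(-6) = 6/5 ≈ 1.2000)
g(M, o) = -1 + M
r = -20/3 (r = -8/6/5 = -8*⅚ = -20/3 ≈ -6.6667)
A = 23 (A = 2 - (-16 - 1*5) = 2 - (-16 - 5) = 2 - 1*(-21) = 2 + 21 = 23)
g(-(5 + 2), -5) + A*r = (-1 - (5 + 2)) + 23*(-20/3) = (-1 - 1*7) - 460/3 = (-1 - 7) - 460/3 = -8 - 460/3 = -484/3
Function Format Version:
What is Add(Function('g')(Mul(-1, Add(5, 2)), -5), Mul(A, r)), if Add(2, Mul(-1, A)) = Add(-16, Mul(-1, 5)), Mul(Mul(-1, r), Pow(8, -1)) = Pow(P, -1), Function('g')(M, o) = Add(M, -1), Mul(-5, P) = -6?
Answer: Rational(-484, 3) ≈ -161.33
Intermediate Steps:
P = Rational(6, 5) (P = Mul(Rational(-1, 5), -6) = Rational(6, 5) ≈ 1.2000)
Function('g')(M, o) = Add(-1, M)
r = Rational(-20, 3) (r = Mul(-8, Pow(Rational(6, 5), -1)) = Mul(-8, Rational(5, 6)) = Rational(-20, 3) ≈ -6.6667)
A = 23 (A = Add(2, Mul(-1, Add(-16, Mul(-1, 5)))) = Add(2, Mul(-1, Add(-16, -5))) = Add(2, Mul(-1, -21)) = Add(2, 21) = 23)
Add(Function('g')(Mul(-1, Add(5, 2)), -5), Mul(A, r)) = Add(Add(-1, Mul(-1, Add(5, 2))), Mul(23, Rational(-20, 3))) = Add(Add(-1, Mul(-1, 7)), Rational(-460, 3)) = Add(Add(-1, -7), Rational(-460, 3)) = Add(-8, Rational(-460, 3)) = Rational(-484, 3)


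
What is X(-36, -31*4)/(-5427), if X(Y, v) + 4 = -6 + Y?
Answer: 46/5427 ≈ 0.0084761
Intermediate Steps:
X(Y, v) = -10 + Y (X(Y, v) = -4 + (-6 + Y) = -10 + Y)
X(-36, -31*4)/(-5427) = (-10 - 36)/(-5427) = -46*(-1/5427) = 46/5427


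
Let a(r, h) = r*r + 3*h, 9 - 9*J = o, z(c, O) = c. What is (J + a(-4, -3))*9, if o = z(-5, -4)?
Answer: 77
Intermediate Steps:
o = -5
J = 14/9 (J = 1 - ⅑*(-5) = 1 + 5/9 = 14/9 ≈ 1.5556)
a(r, h) = r² + 3*h
(J + a(-4, -3))*9 = (14/9 + ((-4)² + 3*(-3)))*9 = (14/9 + (16 - 9))*9 = (14/9 + 7)*9 = (77/9)*9 = 77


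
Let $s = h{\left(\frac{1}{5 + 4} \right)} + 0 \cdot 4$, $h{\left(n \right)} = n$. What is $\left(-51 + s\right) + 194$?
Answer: $\frac{1288}{9} \approx 143.11$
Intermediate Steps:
$s = \frac{1}{9}$ ($s = \frac{1}{5 + 4} + 0 \cdot 4 = \frac{1}{9} + 0 = \frac{1}{9} \approx 0.11111$)
$\left(-51 + s\right) + 194 = \left(-51 + \frac{1}{9}\right) + 194 = - \frac{458}{9} + 194 = \frac{1288}{9}$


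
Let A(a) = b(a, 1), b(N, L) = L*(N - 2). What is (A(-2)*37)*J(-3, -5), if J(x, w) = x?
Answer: 444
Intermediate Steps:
b(N, L) = L*(-2 + N)
A(a) = -2 + a (A(a) = 1*(-2 + a) = -2 + a)
(A(-2)*37)*J(-3, -5) = ((-2 - 2)*37)*(-3) = -4*37*(-3) = -148*(-3) = 444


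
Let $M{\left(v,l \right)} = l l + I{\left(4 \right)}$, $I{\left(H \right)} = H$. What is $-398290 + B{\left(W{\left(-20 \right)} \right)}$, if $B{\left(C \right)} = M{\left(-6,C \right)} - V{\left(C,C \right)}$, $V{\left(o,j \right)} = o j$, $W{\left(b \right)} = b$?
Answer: $-398286$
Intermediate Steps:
$M{\left(v,l \right)} = 4 + l^{2}$ ($M{\left(v,l \right)} = l l + 4 = l^{2} + 4 = 4 + l^{2}$)
$V{\left(o,j \right)} = j o$
$B{\left(C \right)} = 4$ ($B{\left(C \right)} = \left(4 + C^{2}\right) - C C = \left(4 + C^{2}\right) - C^{2} = 4$)
$-398290 + B{\left(W{\left(-20 \right)} \right)} = -398290 + 4 = -398286$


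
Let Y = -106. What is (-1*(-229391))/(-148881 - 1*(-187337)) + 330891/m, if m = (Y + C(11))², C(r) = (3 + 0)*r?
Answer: 13947168935/204932024 ≈ 68.057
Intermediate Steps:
C(r) = 3*r
m = 5329 (m = (-106 + 3*11)² = (-106 + 33)² = (-73)² = 5329)
(-1*(-229391))/(-148881 - 1*(-187337)) + 330891/m = (-1*(-229391))/(-148881 - 1*(-187337)) + 330891/5329 = 229391/(-148881 + 187337) + 330891*(1/5329) = 229391/38456 + 330891/5329 = 13947168935/204932024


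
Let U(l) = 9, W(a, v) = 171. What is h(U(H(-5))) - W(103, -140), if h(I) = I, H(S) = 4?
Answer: -162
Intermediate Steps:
h(U(H(-5))) - W(103, -140) = 9 - 1*171 = 9 - 171 = -162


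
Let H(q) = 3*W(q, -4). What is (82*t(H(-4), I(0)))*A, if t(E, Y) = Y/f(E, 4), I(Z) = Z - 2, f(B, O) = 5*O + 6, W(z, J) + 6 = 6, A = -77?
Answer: 6314/13 ≈ 485.69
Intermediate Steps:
W(z, J) = 0 (W(z, J) = -6 + 6 = 0)
f(B, O) = 6 + 5*O
H(q) = 0 (H(q) = 3*0 = 0)
I(Z) = -2 + Z
t(E, Y) = Y/26 (t(E, Y) = Y/(6 + 5*4) = Y/(6 + 20) = Y/26)
(82*t(H(-4), I(0)))*A = (82*((-2 + 0)/26))*(-77) = (82*((1/26)*(-2)))*(-77) = (82*(-1/13))*(-77) = -82/13*(-77) = 6314/13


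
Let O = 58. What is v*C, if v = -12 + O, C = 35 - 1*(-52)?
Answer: 4002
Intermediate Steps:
C = 87 (C = 35 + 52 = 87)
v = 46 (v = -12 + 58 = 46)
v*C = 46*87 = 4002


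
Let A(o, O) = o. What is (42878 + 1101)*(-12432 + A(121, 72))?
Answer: -541425469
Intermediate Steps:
(42878 + 1101)*(-12432 + A(121, 72)) = (42878 + 1101)*(-12432 + 121) = 43979*(-12311) = -541425469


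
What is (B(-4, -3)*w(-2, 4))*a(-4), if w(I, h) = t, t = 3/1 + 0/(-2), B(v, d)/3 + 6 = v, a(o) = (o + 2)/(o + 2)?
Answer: -90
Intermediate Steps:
a(o) = 1 (a(o) = (2 + o)/(2 + o) = 1)
B(v, d) = -18 + 3*v
t = 3 (t = 3*1 + 0*(-1/2) = 3 + 0 = 3)
w(I, h) = 3
(B(-4, -3)*w(-2, 4))*a(-4) = ((-18 + 3*(-4))*3)*1 = ((-18 - 12)*3)*1 = -30*3*1 = -90*1 = -90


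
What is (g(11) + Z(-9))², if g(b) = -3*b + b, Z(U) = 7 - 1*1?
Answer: 256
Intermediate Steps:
Z(U) = 6 (Z(U) = 7 - 1 = 6)
g(b) = -2*b
(g(11) + Z(-9))² = (-2*11 + 6)² = (-22 + 6)² = (-16)² = 256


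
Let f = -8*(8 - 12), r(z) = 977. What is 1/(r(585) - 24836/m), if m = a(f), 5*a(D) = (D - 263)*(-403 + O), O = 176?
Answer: 7491/7300967 ≈ 0.0010260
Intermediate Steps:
f = 32 (f = -8*(-4) = 32)
a(D) = 59701/5 - 227*D/5 (a(D) = ((D - 263)*(-403 + 176))/5 = ((-263 + D)*(-227))/5 = (59701 - 227*D)/5 = 59701/5 - 227*D/5)
m = 52437/5 (m = 59701/5 - 227/5*32 = 59701/5 - 7264/5 = 52437/5 ≈ 10487.)
1/(r(585) - 24836/m) = 1/(977 - 24836/52437/5) = 1/(977 - 24836*5/52437) = 1/(977 - 17740/7491) = 1/(7300967/7491) = 7491/7300967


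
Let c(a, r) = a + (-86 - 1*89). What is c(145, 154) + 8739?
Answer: 8709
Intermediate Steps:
c(a, r) = -175 + a (c(a, r) = a + (-86 - 89) = a - 175 = -175 + a)
c(145, 154) + 8739 = (-175 + 145) + 8739 = -30 + 8739 = 8709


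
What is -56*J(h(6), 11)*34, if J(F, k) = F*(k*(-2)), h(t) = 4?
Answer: 167552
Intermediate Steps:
J(F, k) = -2*F*k (J(F, k) = F*(-2*k) = -2*F*k)
-56*J(h(6), 11)*34 = -(-112)*4*11*34 = -56*(-88)*34 = 4928*34 = 167552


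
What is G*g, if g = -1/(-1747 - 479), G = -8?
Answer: -4/1113 ≈ -0.0035939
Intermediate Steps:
g = 1/2226 (g = -1/(-2226) = -1*(-1/2226) = 1/2226 ≈ 0.00044924)
G*g = -8*1/2226 = -4/1113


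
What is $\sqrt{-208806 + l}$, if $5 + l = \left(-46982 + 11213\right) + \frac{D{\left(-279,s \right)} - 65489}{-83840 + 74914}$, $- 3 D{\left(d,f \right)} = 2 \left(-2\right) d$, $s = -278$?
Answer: $\frac{9 i \sqrt{240567294874}}{8926} \approx 494.54 i$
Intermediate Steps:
$D{\left(d,f \right)} = \frac{4 d}{3}$ ($D{\left(d,f \right)} = - \frac{2 \left(-2\right) d}{3} = - \frac{\left(-4\right) d}{3} = \frac{4 d}{3}$)
$l = - \frac{319252863}{8926}$ ($l = -5 + \left(\left(-46982 + 11213\right) + \frac{\frac{4}{3} \left(-279\right) - 65489}{-83840 + 74914}\right) = -5 - \left(35769 - \frac{-372 - 65489}{-8926}\right) = -5 - \frac{319208233}{8926} = - \frac{319252863}{8926} \approx -35767.0$)
$\sqrt{-208806 + l} = \sqrt{-208806 - \frac{319252863}{8926}} = \sqrt{- \frac{2183055219}{8926}} = \frac{9 i \sqrt{240567294874}}{8926}$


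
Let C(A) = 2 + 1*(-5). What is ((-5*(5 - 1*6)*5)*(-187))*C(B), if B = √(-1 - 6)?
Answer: 14025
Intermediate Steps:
B = I*√7 (B = √(-7) = I*√7 ≈ 2.6458*I)
C(A) = -3 (C(A) = 2 - 5 = -3)
((-5*(5 - 1*6)*5)*(-187))*C(B) = ((-5*(5 - 1*6)*5)*(-187))*(-3) = ((-5*(5 - 6)*5)*(-187))*(-3) = ((-5*(-1)*5)*(-187))*(-3) = ((5*5)*(-187))*(-3) = (25*(-187))*(-3) = -4675*(-3) = 14025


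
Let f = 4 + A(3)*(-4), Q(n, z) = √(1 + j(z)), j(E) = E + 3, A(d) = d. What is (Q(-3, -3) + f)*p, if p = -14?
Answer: 98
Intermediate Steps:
j(E) = 3 + E
Q(n, z) = √(4 + z) (Q(n, z) = √(1 + (3 + z)) = √(4 + z))
f = -8 (f = 4 + 3*(-4) = 4 - 12 = -8)
(Q(-3, -3) + f)*p = (√(4 - 3) - 8)*(-14) = (√1 - 8)*(-14) = (1 - 8)*(-14) = -7*(-14) = 98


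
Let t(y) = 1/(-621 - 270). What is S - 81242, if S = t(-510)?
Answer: -72386623/891 ≈ -81242.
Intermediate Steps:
t(y) = -1/891 (t(y) = 1/(-891) = -1/891)
S = -1/891 ≈ -0.0011223
S - 81242 = -1/891 - 81242 = -72386623/891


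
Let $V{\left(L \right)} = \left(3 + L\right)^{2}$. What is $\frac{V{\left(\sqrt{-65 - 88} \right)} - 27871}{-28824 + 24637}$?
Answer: $\frac{28015}{4187} - \frac{18 i \sqrt{17}}{4187} \approx 6.6909 - 0.017725 i$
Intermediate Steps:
$\frac{V{\left(\sqrt{-65 - 88} \right)} - 27871}{-28824 + 24637} = \frac{\left(3 + \sqrt{-65 - 88}\right)^{2} - 27871}{-28824 + 24637} = \frac{\left(3 + \sqrt{-153}\right)^{2} - 27871}{-4187} = \left(\left(3 + 3 i \sqrt{17}\right)^{2} - 27871\right) \left(- \frac{1}{4187}\right) = \left(-27871 + \left(3 + 3 i \sqrt{17}\right)^{2}\right) \left(- \frac{1}{4187}\right) = \frac{27871}{4187} - \frac{\left(3 + 3 i \sqrt{17}\right)^{2}}{4187}$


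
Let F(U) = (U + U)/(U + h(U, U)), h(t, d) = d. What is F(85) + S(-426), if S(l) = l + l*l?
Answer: 181051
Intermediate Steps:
S(l) = l + l²
F(U) = 1 (F(U) = (U + U)/(U + U) = (2*U)/((2*U)) = (2*U)*(1/(2*U)) = 1)
F(85) + S(-426) = 1 - 426*(1 - 426) = 1 - 426*(-425) = 1 + 181050 = 181051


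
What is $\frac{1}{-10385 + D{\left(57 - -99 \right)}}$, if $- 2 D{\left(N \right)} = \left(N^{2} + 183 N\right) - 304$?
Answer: $- \frac{1}{36675} \approx -2.7267 \cdot 10^{-5}$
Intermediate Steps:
$D{\left(N \right)} = 152 - \frac{183 N}{2} - \frac{N^{2}}{2}$ ($D{\left(N \right)} = - \frac{\left(N^{2} + 183 N\right) - 304}{2} = - \frac{-304 + N^{2} + 183 N}{2} = 152 - \frac{183 N}{2} - \frac{N^{2}}{2}$)
$\frac{1}{-10385 + D{\left(57 - -99 \right)}} = \frac{1}{-10385 - \left(-152 + \frac{\left(57 - -99\right)^{2}}{2} + \frac{183 \left(57 - -99\right)}{2}\right)} = \frac{1}{-10385 - \left(-152 + \frac{\left(57 + 99\right)^{2}}{2} + \frac{183 \left(57 + 99\right)}{2}\right)} = \frac{1}{-10385 - \left(14122 + 12168\right)} = \frac{1}{-10385 - 26290} = \frac{1}{-36675} = - \frac{1}{36675}$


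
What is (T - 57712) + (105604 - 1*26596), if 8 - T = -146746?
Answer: 168050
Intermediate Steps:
T = 146754 (T = 8 - 1*(-146746) = 8 + 146746 = 146754)
(T - 57712) + (105604 - 1*26596) = (146754 - 57712) + (105604 - 1*26596) = 89042 + (105604 - 26596) = 89042 + 79008 = 168050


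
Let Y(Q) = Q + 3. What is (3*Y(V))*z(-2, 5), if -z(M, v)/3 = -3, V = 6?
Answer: 243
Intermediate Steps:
Y(Q) = 3 + Q
z(M, v) = 9 (z(M, v) = -3*(-3) = 9)
(3*Y(V))*z(-2, 5) = (3*(3 + 6))*9 = (3*9)*9 = 27*9 = 243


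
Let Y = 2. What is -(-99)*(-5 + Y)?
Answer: -297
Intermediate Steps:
-(-99)*(-5 + Y) = -(-99)*(-5 + 2) = -(-99)*(-3) = -33*9 = -297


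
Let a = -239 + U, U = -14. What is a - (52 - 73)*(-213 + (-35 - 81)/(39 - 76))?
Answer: -172426/37 ≈ -4660.2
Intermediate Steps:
a = -253 (a = -239 - 14 = -253)
a - (52 - 73)*(-213 + (-35 - 81)/(39 - 76)) = -253 - (52 - 73)*(-213 + (-35 - 81)/(39 - 76)) = -253 - (-21)*(-213 - 116/(-37)) = -253 - (-21)*(-213 - 116*(-1/37)) = -253 - (-21)*(-213 + 116/37) = -253 - (-21)*(-7765)/37 = -253 - 1*163065/37 = -253 - 163065/37 = -172426/37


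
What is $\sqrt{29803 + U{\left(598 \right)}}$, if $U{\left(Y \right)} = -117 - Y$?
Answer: $12 \sqrt{202} \approx 170.55$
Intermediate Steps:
$\sqrt{29803 + U{\left(598 \right)}} = \sqrt{29803 - 715} = \sqrt{29088} = 12 \sqrt{202}$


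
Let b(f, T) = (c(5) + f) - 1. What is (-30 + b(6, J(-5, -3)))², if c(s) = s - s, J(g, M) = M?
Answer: 625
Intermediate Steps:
c(s) = 0
b(f, T) = -1 + f (b(f, T) = (0 + f) - 1 = f - 1 = -1 + f)
(-30 + b(6, J(-5, -3)))² = (-30 + (-1 + 6))² = (-30 + 5)² = (-25)² = 625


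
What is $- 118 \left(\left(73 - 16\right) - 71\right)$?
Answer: $1652$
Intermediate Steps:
$- 118 \left(\left(73 - 16\right) - 71\right) = - 118 \left(57 - 71\right) = \left(-118\right) \left(-14\right) = 1652$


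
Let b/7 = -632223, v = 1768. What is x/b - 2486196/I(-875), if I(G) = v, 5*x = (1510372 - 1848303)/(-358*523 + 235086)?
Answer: -329066601488821319/234007999194060 ≈ -1406.2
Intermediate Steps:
x = -337931/239260 (x = ((1510372 - 1848303)/(-358*523 + 235086))/5 = (-337931/(-187234 + 235086))/5 = (-337931/47852)/5 = (-337931*1/47852)/5 = (⅕)*(-337931/47852) = -337931/239260 ≈ -1.4124)
I(G) = 1768
b = -4425561 (b = 7*(-632223) = -4425561)
x/b - 2486196/I(-875) = -337931/239260/(-4425561) - 2486196/1768 = -337931/239260*(-1/4425561) - 2486196*1/1768 = 337931/1058859724860 - 621549/442 = -329066601488821319/234007999194060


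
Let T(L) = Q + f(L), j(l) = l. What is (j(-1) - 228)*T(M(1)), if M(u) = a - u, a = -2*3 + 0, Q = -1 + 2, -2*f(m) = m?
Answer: -2061/2 ≈ -1030.5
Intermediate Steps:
f(m) = -m/2
Q = 1
a = -6 (a = -6 + 0 = -6)
M(u) = -6 - u
T(L) = 1 - L/2
(j(-1) - 228)*T(M(1)) = (-1 - 228)*(1 - (-6 - 1*1)/2) = -229*(1 - (-6 - 1)/2) = -229*(1 - ½*(-7)) = -229*(1 + 7/2) = -229*9/2 = -2061/2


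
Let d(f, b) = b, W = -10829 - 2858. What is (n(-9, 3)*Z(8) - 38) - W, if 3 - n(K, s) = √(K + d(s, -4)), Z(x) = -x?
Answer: 13625 + 8*I*√13 ≈ 13625.0 + 28.844*I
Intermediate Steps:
W = -13687
n(K, s) = 3 - √(-4 + K) (n(K, s) = 3 - √(K - 4) = 3 - √(-4 + K))
(n(-9, 3)*Z(8) - 38) - W = ((3 - √(-4 - 9))*(-1*8) - 38) - 1*(-13687) = ((3 - √(-13))*(-8) - 38) + 13687 = ((3 - I*√13)*(-8) - 38) + 13687 = ((-24 + 8*I*√13) - 38) + 13687 = (-62 + 8*I*√13) + 13687 = 13625 + 8*I*√13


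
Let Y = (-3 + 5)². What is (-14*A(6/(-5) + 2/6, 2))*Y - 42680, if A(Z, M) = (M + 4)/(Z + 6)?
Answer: -470200/11 ≈ -42745.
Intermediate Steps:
A(Z, M) = (4 + M)/(6 + Z)
Y = 4 (Y = 2² = 4)
(-14*A(6/(-5) + 2/6, 2))*Y - 42680 = -14*(4 + 2)/(6 + (6/(-5) + 2/6))*4 - 42680 = -14*6/(6 + (6*(-⅕) + 2*(⅙)))*4 - 42680 = -14*6/(6 + (-6/5 + ⅓))*4 - 42680 = -14*6/(6 - 13/15)*4 - 42680 = -14*6/77/15*4 - 42680 = -30*6/11*4 - 42680 = -14*90/77*4 - 42680 = -180/11*4 - 42680 = -720/11 - 42680 = -470200/11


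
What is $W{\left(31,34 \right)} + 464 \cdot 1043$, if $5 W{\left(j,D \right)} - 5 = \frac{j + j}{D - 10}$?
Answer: $\frac{29037211}{60} \approx 4.8395 \cdot 10^{5}$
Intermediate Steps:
$W{\left(j,D \right)} = 1 + \frac{2 j}{5 \left(-10 + D\right)}$ ($W{\left(j,D \right)} = 1 + \frac{\left(j + j\right) \frac{1}{D - 10}}{5} = 1 + \frac{2 j \frac{1}{-10 + D}}{5} = 1 + \frac{2 j}{5 \left(-10 + D\right)}$)
$W{\left(31,34 \right)} + 464 \cdot 1043 = \frac{-10 + 34 + \frac{2}{5} \cdot 31}{-10 + 34} + 464 \cdot 1043 = \frac{-10 + 34 + \frac{62}{5}}{24} + 483952 = \frac{1}{24} \cdot \frac{182}{5} + 483952 = \frac{91}{60} + 483952 = \frac{29037211}{60}$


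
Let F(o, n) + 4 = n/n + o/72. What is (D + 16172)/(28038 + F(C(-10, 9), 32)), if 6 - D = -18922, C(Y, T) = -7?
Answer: 2527200/2018513 ≈ 1.2520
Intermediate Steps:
F(o, n) = -3 + o/72 (F(o, n) = -4 + (n/n + o/72) = -4 + (1 + o*(1/72)) = -4 + (1 + o/72) = -3 + o/72)
D = 18928 (D = 6 - 1*(-18922) = 6 + 18922 = 18928)
(D + 16172)/(28038 + F(C(-10, 9), 32)) = (18928 + 16172)/(28038 + (-3 + (1/72)*(-7))) = 35100/(28038 + (-3 - 7/72)) = 35100/(28038 - 223/72) = 35100/(2018513/72) = 35100*(72/2018513) = 2527200/2018513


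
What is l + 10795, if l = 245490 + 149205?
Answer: 405490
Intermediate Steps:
l = 394695
l + 10795 = 394695 + 10795 = 405490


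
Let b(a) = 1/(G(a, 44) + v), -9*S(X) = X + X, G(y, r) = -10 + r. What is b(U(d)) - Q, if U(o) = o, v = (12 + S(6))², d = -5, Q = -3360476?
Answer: 4469433089/1330 ≈ 3.3605e+6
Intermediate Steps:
S(X) = -2*X/9 (S(X) = -(X + X)/9 = -2*X/9)
v = 1024/9 (v = (12 - 2/9*6)² = (12 - 4/3)² = (32/3)² = 1024/9 ≈ 113.78)
b(a) = 9/1330 (b(a) = 1/((-10 + 44) + 1024/9) = 1/(34 + 1024/9) = 1/(1330/9) = 9/1330)
b(U(d)) - Q = 9/1330 - 1*(-3360476) = 9/1330 + 3360476 = 4469433089/1330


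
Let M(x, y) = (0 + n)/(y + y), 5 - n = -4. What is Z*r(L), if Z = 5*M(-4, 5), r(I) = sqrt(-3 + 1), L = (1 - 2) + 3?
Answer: 9*I*sqrt(2)/2 ≈ 6.364*I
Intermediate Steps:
n = 9 (n = 5 - 1*(-4) = 5 + 4 = 9)
M(x, y) = 9/(2*y) (M(x, y) = (0 + 9)/(y + y) = 9/((2*y)) = 9*(1/(2*y)) = 9/(2*y))
L = 2 (L = -1 + 3 = 2)
r(I) = I*sqrt(2) (r(I) = sqrt(-2) = I*sqrt(2))
Z = 9/2 (Z = 5*((9/2)/5) = 5*((9/2)*(1/5)) = 5*(9/10) = 9/2 ≈ 4.5000)
Z*r(L) = 9*(I*sqrt(2))/2 = 9*I*sqrt(2)/2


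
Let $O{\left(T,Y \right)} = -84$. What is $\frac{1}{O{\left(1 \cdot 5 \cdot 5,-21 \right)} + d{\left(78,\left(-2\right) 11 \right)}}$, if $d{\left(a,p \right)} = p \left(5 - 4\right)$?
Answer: $- \frac{1}{106} \approx -0.009434$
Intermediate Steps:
$d{\left(a,p \right)} = p$ ($d{\left(a,p \right)} = p 1 = p$)
$\frac{1}{O{\left(1 \cdot 5 \cdot 5,-21 \right)} + d{\left(78,\left(-2\right) 11 \right)}} = \frac{1}{-84 - 22} = \frac{1}{-106} = - \frac{1}{106}$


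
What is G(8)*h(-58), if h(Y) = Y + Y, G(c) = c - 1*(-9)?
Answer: -1972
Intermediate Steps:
G(c) = 9 + c (G(c) = c + 9 = 9 + c)
h(Y) = 2*Y
G(8)*h(-58) = (9 + 8)*(2*(-58)) = 17*(-116) = -1972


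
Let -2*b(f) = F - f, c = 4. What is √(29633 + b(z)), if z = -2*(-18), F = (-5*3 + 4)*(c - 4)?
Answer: √29651 ≈ 172.19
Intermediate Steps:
F = 0 (F = (-5*3 + 4)*(4 - 4) = (-15 + 4)*0 = -11*0 = 0)
z = 36
b(f) = f/2 (b(f) = -(0 - f)/2 = -(-1)*f/2 = f/2)
√(29633 + b(z)) = √(29633 + (½)*36) = √(29633 + 18) = √29651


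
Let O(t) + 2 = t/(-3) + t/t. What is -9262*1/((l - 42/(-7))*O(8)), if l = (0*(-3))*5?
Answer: 421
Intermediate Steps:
l = 0 (l = 0*5 = 0)
O(t) = -1 - t/3 (O(t) = -2 + (t/(-3) + t/t) = -2 + (t*(-⅓) + 1) = -2 + (-t/3 + 1) = -2 + (1 - t/3) = -1 - t/3)
-9262*1/((l - 42/(-7))*O(8)) = -9262*1/((0 - 42/(-7))*(-1 - ⅓*8)) = -9262*1/((0 - 42*(-⅐))*(-1 - 8/3)) = -9262*(-3/(11*(0 + 6))) = -9262/(6*(-11/3)) = -9262/(-22) = -9262*(-1/22) = 421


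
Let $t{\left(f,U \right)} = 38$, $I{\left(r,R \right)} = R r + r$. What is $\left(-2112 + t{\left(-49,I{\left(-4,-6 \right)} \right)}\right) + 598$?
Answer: $-1476$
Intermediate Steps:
$I{\left(r,R \right)} = r + R r$
$\left(-2112 + t{\left(-49,I{\left(-4,-6 \right)} \right)}\right) + 598 = \left(-2112 + 38\right) + 598 = -2074 + 598 = -1476$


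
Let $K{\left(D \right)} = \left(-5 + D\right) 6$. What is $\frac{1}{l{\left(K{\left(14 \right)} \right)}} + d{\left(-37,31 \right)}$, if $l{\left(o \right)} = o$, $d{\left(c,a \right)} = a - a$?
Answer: $\frac{1}{54} \approx 0.018519$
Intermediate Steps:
$d{\left(c,a \right)} = 0$
$K{\left(D \right)} = -30 + 6 D$
$\frac{1}{l{\left(K{\left(14 \right)} \right)}} + d{\left(-37,31 \right)} = \frac{1}{-30 + 6 \cdot 14} + 0 = \frac{1}{-30 + 84} + 0 = \frac{1}{54} + 0 = \frac{1}{54}$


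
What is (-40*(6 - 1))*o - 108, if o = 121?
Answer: -24308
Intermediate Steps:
(-40*(6 - 1))*o - 108 = -40*(6 - 1)*121 - 108 = -40*5*121 - 108 = -200*121 - 108 = -24200 - 108 = -24308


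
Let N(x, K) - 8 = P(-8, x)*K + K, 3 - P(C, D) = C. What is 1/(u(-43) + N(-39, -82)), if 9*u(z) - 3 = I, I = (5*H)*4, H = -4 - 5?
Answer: -3/2987 ≈ -0.0010044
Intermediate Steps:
P(C, D) = 3 - C
H = -9
N(x, K) = 8 + 12*K (N(x, K) = 8 + ((3 - 1*(-8))*K + K) = 8 + ((3 + 8)*K + K) = 8 + (11*K + K) = 8 + 12*K)
I = -180 (I = (5*(-9))*4 = -45*4 = -180)
u(z) = -59/3 (u(z) = 1/3 + (1/9)*(-180) = 1/3 - 20 = -59/3)
1/(u(-43) + N(-39, -82)) = 1/(-59/3 + (8 + 12*(-82))) = 1/(-59/3 + (8 - 984)) = 1/(-59/3 - 976) = 1/(-2987/3) = -3/2987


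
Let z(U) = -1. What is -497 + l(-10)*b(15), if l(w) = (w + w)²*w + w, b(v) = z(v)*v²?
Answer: 901753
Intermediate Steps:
b(v) = -v²
l(w) = w + 4*w³ (l(w) = (2*w)²*w + w = (4*w²)*w + w = 4*w³ + w = w + 4*w³)
-497 + l(-10)*b(15) = -497 + (-10 + 4*(-10)³)*(-1*15²) = -497 + (-10 + 4*(-1000))*(-1*225) = -497 + (-10 - 4000)*(-225) = -497 - 4010*(-225) = -497 + 902250 = 901753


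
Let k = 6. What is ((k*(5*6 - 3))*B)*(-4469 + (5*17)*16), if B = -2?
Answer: 1007316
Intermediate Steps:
((k*(5*6 - 3))*B)*(-4469 + (5*17)*16) = ((6*(5*6 - 3))*(-2))*(-4469 + (5*17)*16) = ((6*(30 - 3))*(-2))*(-4469 + 85*16) = ((6*27)*(-2))*(-4469 + 1360) = (162*(-2))*(-3109) = -324*(-3109) = 1007316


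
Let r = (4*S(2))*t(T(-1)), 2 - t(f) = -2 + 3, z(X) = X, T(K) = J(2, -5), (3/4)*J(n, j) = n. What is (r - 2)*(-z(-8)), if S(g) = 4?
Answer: 112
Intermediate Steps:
J(n, j) = 4*n/3
T(K) = 8/3 (T(K) = (4/3)*2 = 8/3)
t(f) = 1 (t(f) = 2 - (-2 + 3) = 2 - 1*1 = 2 - 1 = 1)
r = 16 (r = (4*4)*1 = 16*1 = 16)
(r - 2)*(-z(-8)) = (16 - 2)*(-1*(-8)) = 14*8 = 112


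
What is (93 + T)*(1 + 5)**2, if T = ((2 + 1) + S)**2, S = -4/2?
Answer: 3384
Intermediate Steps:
S = -2 (S = -4*1/2 = -2)
T = 1 (T = ((2 + 1) - 2)**2 = (3 - 2)**2 = 1**2 = 1)
(93 + T)*(1 + 5)**2 = (93 + 1)*(1 + 5)**2 = 94*6**2 = 94*36 = 3384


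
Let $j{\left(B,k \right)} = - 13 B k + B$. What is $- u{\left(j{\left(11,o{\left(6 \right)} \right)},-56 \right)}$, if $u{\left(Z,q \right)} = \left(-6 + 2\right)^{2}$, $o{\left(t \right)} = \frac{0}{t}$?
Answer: $-16$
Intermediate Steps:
$o{\left(t \right)} = 0$
$j{\left(B,k \right)} = B - 13 B k$ ($j{\left(B,k \right)} = - 13 B k + B = B - 13 B k$)
$u{\left(Z,q \right)} = 16$ ($u{\left(Z,q \right)} = \left(-4\right)^{2} = 16$)
$- u{\left(j{\left(11,o{\left(6 \right)} \right)},-56 \right)} = \left(-1\right) 16 = -16$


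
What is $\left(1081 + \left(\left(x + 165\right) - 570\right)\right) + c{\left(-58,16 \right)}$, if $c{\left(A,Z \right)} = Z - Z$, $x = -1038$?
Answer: $-362$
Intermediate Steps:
$c{\left(A,Z \right)} = 0$
$\left(1081 + \left(\left(x + 165\right) - 570\right)\right) + c{\left(-58,16 \right)} = \left(1081 + \left(\left(-1038 + 165\right) - 570\right)\right) + 0 = \left(1081 - 1443\right) + 0 = -362 + 0 = -362$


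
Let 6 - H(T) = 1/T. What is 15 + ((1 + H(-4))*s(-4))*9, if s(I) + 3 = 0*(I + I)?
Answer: -723/4 ≈ -180.75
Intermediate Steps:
H(T) = 6 - 1/T
s(I) = -3 (s(I) = -3 + 0*(I + I) = -3 + 0*(2*I) = -3 + 0 = -3)
15 + ((1 + H(-4))*s(-4))*9 = 15 + ((1 + (6 - 1/(-4)))*(-3))*9 = 15 + ((1 + (6 - 1*(-1/4)))*(-3))*9 = 15 + ((1 + (6 + 1/4))*(-3))*9 = 15 + ((1 + 25/4)*(-3))*9 = 15 + ((29/4)*(-3))*9 = 15 - 87/4*9 = 15 - 783/4 = -723/4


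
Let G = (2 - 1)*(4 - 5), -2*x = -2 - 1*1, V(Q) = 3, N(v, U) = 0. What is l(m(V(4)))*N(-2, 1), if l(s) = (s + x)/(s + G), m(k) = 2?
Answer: 0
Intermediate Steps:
x = 3/2 (x = -(-2 - 1*1)/2 = -(-2 - 1)/2 = -½*(-3) = 3/2 ≈ 1.5000)
G = -1 (G = 1*(-1) = -1)
l(s) = (3/2 + s)/(-1 + s) (l(s) = (s + 3/2)/(s - 1) = (3/2 + s)/(-1 + s))
l(m(V(4)))*N(-2, 1) = ((3/2 + 2)/(-1 + 2))*0 = ((7/2)/1)*0 = (1*(7/2))*0 = (7/2)*0 = 0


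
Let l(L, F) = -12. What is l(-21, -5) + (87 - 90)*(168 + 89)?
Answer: -783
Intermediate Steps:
l(-21, -5) + (87 - 90)*(168 + 89) = -12 + (87 - 90)*(168 + 89) = -12 - 3*257 = -12 - 771 = -783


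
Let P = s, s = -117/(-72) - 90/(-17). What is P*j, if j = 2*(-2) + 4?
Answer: 0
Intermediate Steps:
s = 941/136 (s = -117*(-1/72) - 90*(-1/17) = 13/8 + 90/17 = 941/136 ≈ 6.9191)
P = 941/136 ≈ 6.9191
j = 0 (j = -4 + 4 = 0)
P*j = (941/136)*0 = 0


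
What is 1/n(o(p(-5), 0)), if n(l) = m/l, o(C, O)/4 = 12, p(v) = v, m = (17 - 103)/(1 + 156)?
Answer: -3768/43 ≈ -87.628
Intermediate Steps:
m = -86/157 ≈ -0.54777
o(C, O) = 48 (o(C, O) = 4*12 = 48)
n(l) = -86/(157*l)
1/n(o(p(-5), 0)) = 1/(-86/157/48) = 1/(-86/157*1/48) = 1/(-43/3768) = -3768/43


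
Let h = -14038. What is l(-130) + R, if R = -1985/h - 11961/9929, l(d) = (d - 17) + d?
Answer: -38757374107/139383302 ≈ -278.06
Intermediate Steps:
l(d) = -17 + 2*d (l(d) = (-17 + d) + d = -17 + 2*d)
R = -148199453/139383302 (R = -1985/(-14038) - 11961/9929 = -1985*(-1/14038) - 11961*1/9929 = 1985/14038 - 11961/9929 = -148199453/139383302 ≈ -1.0633)
l(-130) + R = (-17 + 2*(-130)) - 148199453/139383302 = (-17 - 260) - 148199453/139383302 = -277 - 148199453/139383302 = -38757374107/139383302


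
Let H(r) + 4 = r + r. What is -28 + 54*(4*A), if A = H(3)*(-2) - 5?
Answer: -1972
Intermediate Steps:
H(r) = -4 + 2*r (H(r) = -4 + (r + r) = -4 + 2*r)
A = -9 (A = (-4 + 2*3)*(-2) - 5 = (-4 + 6)*(-2) - 5 = 2*(-2) - 5 = -4 - 5 = -9)
-28 + 54*(4*A) = -28 + 54*(4*(-9)) = -28 + 54*(-36) = -28 - 1944 = -1972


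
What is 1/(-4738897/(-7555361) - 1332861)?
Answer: -7555361/10070241278924 ≈ -7.5027e-7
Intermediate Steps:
1/(-4738897/(-7555361) - 1332861) = 1/(-4738897*(-1/7555361) - 1332861) = 1/(4738897/7555361 - 1332861) = 1/(-10070241278924/7555361) = -7555361/10070241278924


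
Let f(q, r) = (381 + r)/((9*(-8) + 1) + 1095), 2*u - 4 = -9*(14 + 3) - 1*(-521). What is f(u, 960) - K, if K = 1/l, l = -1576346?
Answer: 1056940505/807089152 ≈ 1.3096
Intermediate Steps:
u = 186 (u = 2 + (-9*(14 + 3) - 1*(-521))/2 = 2 + (-9*17 + 521)/2 = 2 + (-153 + 521)/2 = 2 + (1/2)*368 = 2 + 184 = 186)
f(q, r) = 381/1024 + r/1024 (f(q, r) = (381 + r)/((-72 + 1) + 1095) = (381 + r)/(-71 + 1095) = (381 + r)/1024 = (381 + r)*(1/1024) = 381/1024 + r/1024)
K = -1/1576346 (K = 1/(-1576346) = -1/1576346 ≈ -6.3438e-7)
f(u, 960) - K = (381/1024 + (1/1024)*960) - 1*(-1/1576346) = (381/1024 + 15/16) + 1/1576346 = 1341/1024 + 1/1576346 = 1056940505/807089152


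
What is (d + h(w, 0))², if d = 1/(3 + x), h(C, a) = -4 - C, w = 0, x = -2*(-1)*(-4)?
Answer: 441/25 ≈ 17.640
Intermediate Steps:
x = -8 (x = 2*(-4) = -8)
d = -⅕ (d = 1/(3 - 8) = 1/(-5) = -⅕ ≈ -0.20000)
(d + h(w, 0))² = (-⅕ + (-4 - 1*0))² = (-⅕ + (-4 + 0))² = (-⅕ - 4)² = (-21/5)² = 441/25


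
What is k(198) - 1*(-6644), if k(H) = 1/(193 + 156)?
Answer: 2318757/349 ≈ 6644.0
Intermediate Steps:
k(H) = 1/349
k(198) - 1*(-6644) = 1/349 - 1*(-6644) = 1/349 + 6644 = 2318757/349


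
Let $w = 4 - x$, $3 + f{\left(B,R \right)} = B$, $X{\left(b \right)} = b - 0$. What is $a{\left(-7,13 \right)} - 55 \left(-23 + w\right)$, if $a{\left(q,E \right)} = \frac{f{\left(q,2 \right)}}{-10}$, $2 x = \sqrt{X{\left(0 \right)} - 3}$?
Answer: $1046 + \frac{55 i \sqrt{3}}{2} \approx 1046.0 + 47.631 i$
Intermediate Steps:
$X{\left(b \right)} = b$ ($X{\left(b \right)} = b + 0 = b$)
$f{\left(B,R \right)} = -3 + B$
$x = \frac{i \sqrt{3}}{2}$ ($x = \frac{\sqrt{0 - 3}}{2} = \frac{\sqrt{-3}}{2} = \frac{i \sqrt{3}}{2} \approx 0.86602 i$)
$a{\left(q,E \right)} = \frac{3}{10} - \frac{q}{10}$ ($a{\left(q,E \right)} = \frac{-3 + q}{-10} = \left(-3 + q\right) \left(- \frac{1}{10}\right) = \frac{3}{10} - \frac{q}{10}$)
$w = 4 - \frac{i \sqrt{3}}{2} \approx 4.0 - 0.86602 i$
$a{\left(-7,13 \right)} - 55 \left(-23 + w\right) = \left(\frac{3}{10} - - \frac{7}{10}\right) - 55 \left(-23 + \left(4 - \frac{i \sqrt{3}}{2}\right)\right) = \left(\frac{3}{10} + \frac{7}{10}\right) - 55 \left(-19 - \frac{i \sqrt{3}}{2}\right) = 1 + \left(1045 + \frac{55 i \sqrt{3}}{2}\right) = 1046 + \frac{55 i \sqrt{3}}{2}$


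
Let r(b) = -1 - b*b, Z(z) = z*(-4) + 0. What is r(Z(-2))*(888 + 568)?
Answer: -94640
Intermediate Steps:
Z(z) = -4*z (Z(z) = -4*z + 0 = -4*z)
r(b) = -1 - b²
r(Z(-2))*(888 + 568) = (-1 - (-4*(-2))²)*(888 + 568) = (-1 - 1*8²)*1456 = (-1 - 1*64)*1456 = (-1 - 64)*1456 = -65*1456 = -94640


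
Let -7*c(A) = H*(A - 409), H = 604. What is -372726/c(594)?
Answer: 1304541/55870 ≈ 23.350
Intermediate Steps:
c(A) = 247036/7 - 604*A/7 (c(A) = -604*(A - 409)/7 = -604*(-409 + A)/7 = -(-247036 + 604*A)/7 = 247036/7 - 604*A/7)
-372726/c(594) = -372726/(247036/7 - 604/7*594) = -372726/(247036/7 - 358776/7) = -372726/(-111740/7) = -372726*(-7/111740) = 1304541/55870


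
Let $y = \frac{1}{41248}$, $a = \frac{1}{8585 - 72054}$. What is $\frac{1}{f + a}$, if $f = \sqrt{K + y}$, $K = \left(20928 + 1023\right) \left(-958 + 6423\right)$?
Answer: $\frac{2617969312}{19932908959998648424233} + \frac{16113255844 \sqrt{12756463323459538}}{19932908959998648424233} \approx 9.1302 \cdot 10^{-5}$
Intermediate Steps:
$a = - \frac{1}{63469}$ ($a = \frac{1}{-63469} = - \frac{1}{63469} \approx -1.5756 \cdot 10^{-5}$)
$y = \frac{1}{41248} \approx 2.4244 \cdot 10^{-5}$
$K = 119962215$ ($K = 21951 \cdot 5465 = 119962215$)
$f = \frac{\sqrt{12756463323459538}}{10312}$ ($f = \sqrt{119962215 + \frac{1}{41248}} = \sqrt{\frac{4948201444321}{41248}} = \frac{\sqrt{12756463323459538}}{10312} \approx 10953.0$)
$\frac{1}{f + a} = \frac{1}{\frac{\sqrt{12756463323459538}}{10312} - \frac{1}{63469}} = \frac{1}{- \frac{1}{63469} + \frac{\sqrt{12756463323459538}}{10312}}$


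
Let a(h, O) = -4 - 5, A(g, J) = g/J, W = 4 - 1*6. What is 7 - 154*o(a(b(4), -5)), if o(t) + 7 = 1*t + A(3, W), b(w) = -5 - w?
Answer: 2702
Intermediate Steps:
W = -2 (W = 4 - 6 = -2)
a(h, O) = -9
o(t) = -17/2 + t (o(t) = -7 + (1*t + 3/(-2)) = -7 + (t + 3*(-½)) = -7 + (t - 3/2) = -7 + (-3/2 + t) = -17/2 + t)
7 - 154*o(a(b(4), -5)) = 7 - 154*(-17/2 - 9) = 7 - 154*(-35/2) = 7 + 2695 = 2702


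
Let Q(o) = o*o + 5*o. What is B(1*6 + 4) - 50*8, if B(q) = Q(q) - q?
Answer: -260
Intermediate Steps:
Q(o) = o**2 + 5*o
B(q) = -q + q*(5 + q) (B(q) = q*(5 + q) - q = -q + q*(5 + q))
B(1*6 + 4) - 50*8 = (1*6 + 4)*(4 + (1*6 + 4)) - 50*8 = (6 + 4)*(4 + (6 + 4)) - 400 = 10*(4 + 10) - 400 = 10*14 - 400 = 140 - 400 = -260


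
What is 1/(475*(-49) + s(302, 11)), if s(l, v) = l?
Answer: -1/22973 ≈ -4.3529e-5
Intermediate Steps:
1/(475*(-49) + s(302, 11)) = 1/(475*(-49) + 302) = 1/(-23275 + 302) = 1/(-22973) = -1/22973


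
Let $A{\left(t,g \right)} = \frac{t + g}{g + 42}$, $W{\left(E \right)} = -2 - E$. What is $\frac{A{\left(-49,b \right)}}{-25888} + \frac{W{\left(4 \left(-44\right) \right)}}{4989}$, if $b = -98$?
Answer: $\frac{11977109}{344413952} \approx 0.034775$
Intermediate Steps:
$A{\left(t,g \right)} = \frac{g + t}{42 + g}$
$\frac{A{\left(-49,b \right)}}{-25888} + \frac{W{\left(4 \left(-44\right) \right)}}{4989} = \frac{\frac{1}{42 - 98} \left(-98 - 49\right)}{-25888} + \frac{-2 - 4 \left(-44\right)}{4989} = \frac{1}{-56} \left(-147\right) \left(- \frac{1}{25888}\right) + \left(-2 - -176\right) \frac{1}{4989} = \left(- \frac{1}{56}\right) \left(-147\right) \left(- \frac{1}{25888}\right) + \left(-2 + 176\right) \frac{1}{4989} = \frac{21}{8} \left(- \frac{1}{25888}\right) + 174 \cdot \frac{1}{4989} = - \frac{21}{207104} + \frac{58}{1663} = \frac{11977109}{344413952}$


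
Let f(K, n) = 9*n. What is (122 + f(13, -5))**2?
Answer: 5929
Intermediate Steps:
(122 + f(13, -5))**2 = (122 + 9*(-5))**2 = (122 - 45)**2 = 77**2 = 5929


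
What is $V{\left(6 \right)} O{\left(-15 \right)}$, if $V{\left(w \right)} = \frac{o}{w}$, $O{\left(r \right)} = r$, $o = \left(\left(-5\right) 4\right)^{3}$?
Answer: $20000$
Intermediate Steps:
$o = -8000$ ($o = \left(-20\right)^{3} = -8000$)
$V{\left(w \right)} = - \frac{8000}{w}$
$V{\left(6 \right)} O{\left(-15 \right)} = - \frac{8000}{6} \left(-15\right) = \left(-8000\right) \frac{1}{6} \left(-15\right) = \left(- \frac{4000}{3}\right) \left(-15\right) = 20000$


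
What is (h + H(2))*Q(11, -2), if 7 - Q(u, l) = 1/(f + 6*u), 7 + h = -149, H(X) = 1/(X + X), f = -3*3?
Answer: -123977/114 ≈ -1087.5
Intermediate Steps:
f = -9
H(X) = 1/(2*X)
h = -156 (h = -7 - 149 = -156)
Q(u, l) = 7 - 1/(-9 + 6*u)
(h + H(2))*Q(11, -2) = (-156 + (½)/2)*(2*(-32 + 21*11)/(3*(-3 + 2*11))) = (-156 + (½)*(½))*(2*(-32 + 231)/(3*(-3 + 22))) = (-156 + ¼)*((⅔)*199/19) = -623*199/(6*19) = -623/4*398/57 = -123977/114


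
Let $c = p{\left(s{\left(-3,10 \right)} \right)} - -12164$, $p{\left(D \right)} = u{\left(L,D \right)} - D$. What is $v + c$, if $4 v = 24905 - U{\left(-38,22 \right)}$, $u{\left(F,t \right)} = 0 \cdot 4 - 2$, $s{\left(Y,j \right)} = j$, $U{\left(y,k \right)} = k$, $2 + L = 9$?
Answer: $\frac{73491}{4} \approx 18373.0$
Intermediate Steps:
$L = 7$ ($L = -2 + 9 = 7$)
$u{\left(F,t \right)} = -2$ ($u{\left(F,t \right)} = 0 - 2 = -2$)
$p{\left(D \right)} = -2 - D$
$v = \frac{24883}{4}$ ($v = \frac{24905 - 22}{4} = \frac{1}{4} \cdot 24883 = \frac{24883}{4} \approx 6220.8$)
$c = 12152$ ($c = \left(-2 - 10\right) - -12164 = \left(-2 - 10\right) + 12164 = -12 + 12164 = 12152$)
$v + c = \frac{24883}{4} + 12152 = \frac{73491}{4}$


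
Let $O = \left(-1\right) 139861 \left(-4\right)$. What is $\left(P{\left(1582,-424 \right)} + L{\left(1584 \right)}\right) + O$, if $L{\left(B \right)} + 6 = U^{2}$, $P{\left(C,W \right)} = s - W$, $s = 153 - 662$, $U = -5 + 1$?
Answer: $559369$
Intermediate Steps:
$U = -4$
$s = -509$
$P{\left(C,W \right)} = -509 - W$
$L{\left(B \right)} = 10$ ($L{\left(B \right)} = -6 + \left(-4\right)^{2} = -6 + 16 = 10$)
$O = 559444$ ($O = \left(-139861\right) \left(-4\right) = 559444$)
$\left(P{\left(1582,-424 \right)} + L{\left(1584 \right)}\right) + O = \left(\left(-509 - -424\right) + 10\right) + 559444 = \left(\left(-509 + 424\right) + 10\right) + 559444 = \left(-85 + 10\right) + 559444 = -75 + 559444 = 559369$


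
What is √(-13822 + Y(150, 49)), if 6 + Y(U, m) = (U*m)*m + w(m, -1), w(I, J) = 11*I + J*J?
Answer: √346862 ≈ 588.95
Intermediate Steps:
w(I, J) = J² + 11*I (w(I, J) = 11*I + J² = J² + 11*I)
Y(U, m) = -5 + 11*m + U*m² (Y(U, m) = -6 + ((U*m)*m + ((-1)² + 11*m)) = -6 + (U*m² + (1 + 11*m)) = -6 + (1 + 11*m + U*m²) = -5 + 11*m + U*m²)
√(-13822 + Y(150, 49)) = √(-13822 + (-5 + 11*49 + 150*49²)) = √(-13822 + (-5 + 539 + 150*2401)) = √(-13822 + (-5 + 539 + 360150)) = √(-13822 + 360684) = √346862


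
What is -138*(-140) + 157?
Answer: 19477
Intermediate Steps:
-138*(-140) + 157 = 19320 + 157 = 19477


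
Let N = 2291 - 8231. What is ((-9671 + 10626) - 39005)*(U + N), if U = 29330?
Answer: -889989500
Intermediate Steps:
N = -5940
((-9671 + 10626) - 39005)*(U + N) = ((-9671 + 10626) - 39005)*(29330 - 5940) = (955 - 39005)*23390 = -38050*23390 = -889989500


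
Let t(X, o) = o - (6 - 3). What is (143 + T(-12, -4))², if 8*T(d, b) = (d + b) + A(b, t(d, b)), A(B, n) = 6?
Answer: 321489/16 ≈ 20093.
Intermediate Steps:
t(X, o) = -3 + o (t(X, o) = o - 1*3 = o - 3 = -3 + o)
T(d, b) = ¾ + b/8 + d/8 (T(d, b) = ((d + b) + 6)/8 = ((b + d) + 6)/8 = (6 + b + d)/8 = ¾ + b/8 + d/8)
(143 + T(-12, -4))² = (143 + (¾ + (⅛)*(-4) + (⅛)*(-12)))² = (143 + (¾ - ½ - 3/2))² = (143 - 5/4)² = (567/4)² = 321489/16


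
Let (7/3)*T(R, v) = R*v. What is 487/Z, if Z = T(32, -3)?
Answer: -3409/288 ≈ -11.837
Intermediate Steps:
T(R, v) = 3*R*v/7 (T(R, v) = 3*(R*v)/7 = 3*R*v/7)
Z = -288/7 (Z = (3/7)*32*(-3) = -288/7 ≈ -41.143)
487/Z = 487/(-288/7) = 487*(-7/288) = -3409/288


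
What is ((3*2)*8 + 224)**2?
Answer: 73984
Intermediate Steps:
((3*2)*8 + 224)**2 = (6*8 + 224)**2 = (48 + 224)**2 = 272**2 = 73984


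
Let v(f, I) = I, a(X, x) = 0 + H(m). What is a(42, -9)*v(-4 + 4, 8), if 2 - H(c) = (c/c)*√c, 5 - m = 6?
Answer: 16 - 8*I ≈ 16.0 - 8.0*I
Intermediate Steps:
m = -1 (m = 5 - 1*6 = 5 - 6 = -1)
H(c) = 2 - √c (H(c) = 2 - c/c*√c = 2 - √c)
a(X, x) = 2 - I (a(X, x) = 0 + (2 - √(-1)) = 0 + (2 - I) = 2 - I)
a(42, -9)*v(-4 + 4, 8) = (2 - I)*8 = 16 - 8*I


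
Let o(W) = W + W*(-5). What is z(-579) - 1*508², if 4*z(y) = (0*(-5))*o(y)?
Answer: -258064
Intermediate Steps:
o(W) = -4*W (o(W) = W - 5*W = -4*W)
z(y) = 0 (z(y) = ((0*(-5))*(-4*y))/4 = (0*(-4*y))/4 = (¼)*0 = 0)
z(-579) - 1*508² = 0 - 1*508² = 0 - 1*258064 = 0 - 258064 = -258064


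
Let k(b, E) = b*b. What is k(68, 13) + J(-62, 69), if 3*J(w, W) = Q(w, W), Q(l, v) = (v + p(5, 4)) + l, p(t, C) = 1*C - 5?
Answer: 4626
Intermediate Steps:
p(t, C) = -5 + C (p(t, C) = C - 5 = -5 + C)
Q(l, v) = -1 + l + v (Q(l, v) = (v + (-5 + 4)) + l = (v - 1) + l = (-1 + v) + l = -1 + l + v)
J(w, W) = -⅓ + W/3 + w/3 (J(w, W) = (-1 + w + W)/3 = (-1 + W + w)/3 = -⅓ + W/3 + w/3)
k(b, E) = b²
k(68, 13) + J(-62, 69) = 68² + (-⅓ + (⅓)*69 + (⅓)*(-62)) = 4624 + (-⅓ + 23 - 62/3) = 4624 + 2 = 4626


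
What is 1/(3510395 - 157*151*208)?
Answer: -1/1420661 ≈ -7.0390e-7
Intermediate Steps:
1/(3510395 - 157*151*208) = 1/(3510395 - 23707*208) = 1/(3510395 - 4931056) = 1/(-1420661) = -1/1420661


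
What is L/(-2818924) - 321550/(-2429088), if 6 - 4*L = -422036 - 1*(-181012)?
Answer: 95006780255/855926807664 ≈ 0.11100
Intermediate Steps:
L = 120515/2 (L = 3/2 - (-422036 - 1*(-181012))/4 = 3/2 - (-422036 + 181012)/4 = 3/2 - ¼*(-241024) = 3/2 + 60256 = 120515/2 ≈ 60258.)
L/(-2818924) - 321550/(-2429088) = (120515/2)/(-2818924) - 321550/(-2429088) = (120515/2)*(-1/2818924) - 321550*(-1/2429088) = -120515/5637848 + 160775/1214544 = 95006780255/855926807664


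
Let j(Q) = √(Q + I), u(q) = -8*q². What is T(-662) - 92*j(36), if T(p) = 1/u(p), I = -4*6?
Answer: -1/3505952 - 184*√3 ≈ -318.70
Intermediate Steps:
I = -24
j(Q) = √(-24 + Q) (j(Q) = √(Q - 24) = √(-24 + Q))
T(p) = -1/(8*p²) (T(p) = 1/(-8*p²) = -1/(8*p²))
T(-662) - 92*j(36) = -⅛/(-662)² - 92*√(-24 + 36) = -⅛*1/438244 - 184*√3 = -1/3505952 - 184*√3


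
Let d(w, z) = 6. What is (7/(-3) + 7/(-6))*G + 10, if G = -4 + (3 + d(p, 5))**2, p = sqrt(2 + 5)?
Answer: -519/2 ≈ -259.50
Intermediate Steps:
p = sqrt(7) ≈ 2.6458
G = 77 (G = -4 + (3 + 6)**2 = -4 + 9**2 = -4 + 81 = 77)
(7/(-3) + 7/(-6))*G + 10 = (7/(-3) + 7/(-6))*77 + 10 = (7*(-1/3) + 7*(-1/6))*77 + 10 = (-7/3 - 7/6)*77 + 10 = -7/2*77 + 10 = -539/2 + 10 = -519/2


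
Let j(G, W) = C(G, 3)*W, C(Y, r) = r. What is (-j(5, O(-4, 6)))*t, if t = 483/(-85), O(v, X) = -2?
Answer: -2898/85 ≈ -34.094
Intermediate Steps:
j(G, W) = 3*W
t = -483/85 (t = 483*(-1/85) = -483/85 ≈ -5.6824)
(-j(5, O(-4, 6)))*t = -3*(-2)*(-483/85) = -1*(-6)*(-483/85) = 6*(-483/85) = -2898/85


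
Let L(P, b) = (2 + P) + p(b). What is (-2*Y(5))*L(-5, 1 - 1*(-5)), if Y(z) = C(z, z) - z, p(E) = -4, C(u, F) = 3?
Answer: -28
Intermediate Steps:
Y(z) = 3 - z
L(P, b) = -2 + P (L(P, b) = (2 + P) - 4 = -2 + P)
(-2*Y(5))*L(-5, 1 - 1*(-5)) = (-2*(3 - 1*5))*(-2 - 5) = -2*(3 - 5)*(-7) = -2*(-2)*(-7) = 4*(-7) = -28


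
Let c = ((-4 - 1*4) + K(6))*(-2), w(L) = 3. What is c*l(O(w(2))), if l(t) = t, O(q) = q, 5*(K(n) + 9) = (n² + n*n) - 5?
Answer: 108/5 ≈ 21.600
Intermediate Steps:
K(n) = -10 + 2*n²/5 (K(n) = -9 + ((n² + n*n) - 5)/5 = -9 + ((n² + n²) - 5)/5 = -9 + (2*n² - 5)/5 = -9 + (-5 + 2*n²)/5 = -9 + (-1 + 2*n²/5) = -10 + 2*n²/5)
c = 36/5 (c = ((-4 - 1*4) + (-10 + (⅖)*6²))*(-2) = ((-4 - 4) + (-10 + (⅖)*36))*(-2) = (-8 + (-10 + 72/5))*(-2) = (-8 + 22/5)*(-2) = -18/5*(-2) = 36/5 ≈ 7.2000)
c*l(O(w(2))) = (36/5)*3 = 108/5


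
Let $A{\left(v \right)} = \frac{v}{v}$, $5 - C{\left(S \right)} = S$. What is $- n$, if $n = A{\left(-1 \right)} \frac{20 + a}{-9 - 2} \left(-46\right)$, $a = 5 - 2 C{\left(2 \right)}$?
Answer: $- \frac{874}{11} \approx -79.455$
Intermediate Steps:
$C{\left(S \right)} = 5 - S$
$a = -1$ ($a = 5 - 2 \left(5 - 2\right) = 5 - 6 = -1$)
$A{\left(v \right)} = 1$
$n = \frac{874}{11}$ ($n = 1 \frac{20 - 1}{-9 - 2} \left(-46\right) = 1 \frac{19}{-11} \left(-46\right) = 1 \cdot 19 \left(- \frac{1}{11}\right) \left(-46\right) = 1 \left(- \frac{19}{11}\right) \left(-46\right) = \left(- \frac{19}{11}\right) \left(-46\right) = \frac{874}{11} \approx 79.455$)
$- n = \left(-1\right) \frac{874}{11} = - \frac{874}{11}$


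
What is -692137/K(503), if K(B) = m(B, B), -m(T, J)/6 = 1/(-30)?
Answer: -3460685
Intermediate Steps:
m(T, J) = ⅕ (m(T, J) = -6/(-30) = -6*(-1/30) = ⅕)
K(B) = ⅕
-692137/K(503) = -692137/⅕ = -692137*5 = -3460685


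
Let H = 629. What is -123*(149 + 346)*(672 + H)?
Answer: -79211385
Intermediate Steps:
-123*(149 + 346)*(672 + H) = -123*(149 + 346)*(672 + 629) = -60885*1301 = -123*643995 = -79211385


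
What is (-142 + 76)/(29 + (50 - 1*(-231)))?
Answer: -33/155 ≈ -0.21290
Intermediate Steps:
(-142 + 76)/(29 + (50 - 1*(-231))) = -66/(29 + (50 + 231)) = -66/(29 + 281) = -66/310 = -66*1/310 = -33/155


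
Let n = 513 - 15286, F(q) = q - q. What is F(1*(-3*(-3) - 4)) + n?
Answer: -14773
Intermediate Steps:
F(q) = 0
n = -14773
F(1*(-3*(-3) - 4)) + n = 0 - 14773 = -14773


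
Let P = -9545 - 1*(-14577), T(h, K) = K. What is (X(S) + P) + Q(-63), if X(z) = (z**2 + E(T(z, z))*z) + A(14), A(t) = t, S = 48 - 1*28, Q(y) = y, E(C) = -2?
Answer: 5343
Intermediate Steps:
S = 20 (S = 48 - 28 = 20)
P = 5032 (P = -9545 + 14577 = 5032)
X(z) = 14 + z**2 - 2*z (X(z) = (z**2 - 2*z) + 14 = 14 + z**2 - 2*z)
(X(S) + P) + Q(-63) = ((14 + 20**2 - 2*20) + 5032) - 63 = ((14 + 400 - 40) + 5032) - 63 = (374 + 5032) - 63 = 5406 - 63 = 5343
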